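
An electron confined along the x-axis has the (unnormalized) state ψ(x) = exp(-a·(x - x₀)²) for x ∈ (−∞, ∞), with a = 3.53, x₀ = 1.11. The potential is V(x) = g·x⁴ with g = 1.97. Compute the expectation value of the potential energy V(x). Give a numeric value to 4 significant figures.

⟨V⟩ = ∫ V(x)·|ψ|² dx / ∫|ψ|² dx.
Gaussian moments (u = x − x₀): ∫u^(2j)·e^(−2au²) du = (2j−1)!!/(4a)^j · √(π/(2a)), odd powers integrate to 0; here √(π/(2a)) = 0.66707.
State is unnormalized: ∫|ψ|² dx = 0.66707, and ∫ψ*·V(x)·ψ dx = 2.7027, so ⟨V⟩ = 2.7027 / 0.66707.
⟨V⟩ = 4.0516.

4.052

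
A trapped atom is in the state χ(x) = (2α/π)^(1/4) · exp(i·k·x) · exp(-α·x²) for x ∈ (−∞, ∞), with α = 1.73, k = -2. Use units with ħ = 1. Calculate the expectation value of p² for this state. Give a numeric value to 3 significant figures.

5.73

p² χ = −ħ² d²χ/dx²; ⟨p²⟩ = −ħ² ∫ χ*·χ'' dx.
Gaussian moments: ∫x^(2j)·e^(−2αx²) dx = (2j−1)!!/(4α)^j · √(π/(2α)), odd powers integrate to 0; here √(π/(2α)) = 0.95288. Derivatives: χ′ = (ik − 2αx)·χ, χ″ = ((ik − 2αx)² − 2α)·χ; the odd-in-x pieces drop out.
⟨p²⟩ = 5.7300.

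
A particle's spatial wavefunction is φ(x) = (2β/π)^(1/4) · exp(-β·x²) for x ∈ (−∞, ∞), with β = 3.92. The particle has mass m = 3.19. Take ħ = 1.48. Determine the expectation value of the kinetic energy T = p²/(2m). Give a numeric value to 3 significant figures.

T = −(ħ²/2m) d²/dx², so ⟨T⟩ = −(ħ²/2m) ∫ φ*·φ'' dx; with m = 3.19.
Gaussian moments: ∫x^(2j)·e^(−2βx²) dx = (2j−1)!!/(4β)^j · √(π/(2β)), odd powers integrate to 0; here √(π/(2β)) = 0.63302. Derivatives: d/dx e^(−βx²) = −2βx·e^(−βx²), d²/dx² e^(−βx²) = (4β²x² − 2β)·e^(−βx²).
⟨T⟩ = 1.3458.

1.35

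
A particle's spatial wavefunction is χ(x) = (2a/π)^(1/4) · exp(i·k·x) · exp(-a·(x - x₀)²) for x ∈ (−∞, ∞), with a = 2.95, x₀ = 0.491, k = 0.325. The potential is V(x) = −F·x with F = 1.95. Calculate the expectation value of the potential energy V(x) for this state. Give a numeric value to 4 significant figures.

-0.9575

⟨V⟩ = ∫ V(x)·|χ|² dx.
Gaussian moments (u = x − x₀): ∫u^(2j)·e^(−2au²) du = (2j−1)!!/(4a)^j · √(π/(2a)), odd powers integrate to 0; here √(π/(2a)) = 0.72971.
⟨V⟩ = -0.95745.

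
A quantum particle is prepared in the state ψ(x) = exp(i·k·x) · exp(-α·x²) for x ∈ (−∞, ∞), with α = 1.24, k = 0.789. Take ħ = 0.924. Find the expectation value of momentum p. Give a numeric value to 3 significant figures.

p ψ = −iħ dψ/dx; then ⟨p⟩ = ∫ ψ*·(pψ) dx / ∫|ψ|² dx.
Gaussian moments: ∫x^(2j)·e^(−2αx²) dx = (2j−1)!!/(4α)^j · √(π/(2α)), odd powers integrate to 0; here √(π/(2α)) = 1.1255. Derivatives: ψ′ = (ik − 2αx)·ψ, ψ″ = ((ik − 2αx)² − 2α)·ψ; the odd-in-x pieces drop out.
State is unnormalized: ∫|ψ|² dx = 1.1255, and ∫ψ*·(−iħ ψ') dx = 0.82054, so ⟨p⟩ = 0.82054 / 1.1255.
⟨p⟩ = 0.72904.

0.729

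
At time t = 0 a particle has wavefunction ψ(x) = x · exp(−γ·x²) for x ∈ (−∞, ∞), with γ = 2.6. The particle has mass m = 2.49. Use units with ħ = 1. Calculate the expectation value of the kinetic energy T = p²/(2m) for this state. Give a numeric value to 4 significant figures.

T = −(ħ²/2m) d²/dx², so ⟨T⟩ = −(ħ²/2m) ∫ ψ*·ψ'' dx / ∫|ψ|² dx; with m = 2.49.
Expand each integrand as polynomial × e^(−2γx²) and use ∫x^(2j)·e^(−2γx²) dx = (2j−1)!!/(4γ)^j · √(π/(2γ)), odd powers → 0; here √(π/(2γ)) = 0.77727. Differentiate with the product rule, d/dx e^(−γx²) = −2γx·e^(−γx²).
State is unnormalized: ∫|ψ|² dx = 0.074738, and ∫ψ*·(−ħ²/2m · ψ'') dx = 0.11706, so ⟨T⟩ = 0.11706 / 0.074738.
⟨T⟩ = 1.5663.

1.566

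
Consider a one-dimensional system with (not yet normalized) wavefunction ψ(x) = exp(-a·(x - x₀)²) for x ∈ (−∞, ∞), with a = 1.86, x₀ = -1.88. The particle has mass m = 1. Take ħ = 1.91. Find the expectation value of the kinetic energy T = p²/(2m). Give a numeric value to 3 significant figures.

T = −(ħ²/2m) d²/dx², so ⟨T⟩ = −(ħ²/2m) ∫ ψ*·ψ'' dx / ∫|ψ|² dx; with m = 1.
Gaussian moments (u = x − x₀): ∫u^(2j)·e^(−2au²) du = (2j−1)!!/(4a)^j · √(π/(2a)), odd powers integrate to 0; here √(π/(2a)) = 0.91897. Derivatives: d/dx e^(−au²) = −2au·e^(−au²), d²/dx² e^(−au²) = (4a²u² − 2a)·e^(−au²).
State is unnormalized: ∫|ψ|² dx = 0.91897, and ∫ψ*·(−ħ²/2m · ψ'') dx = 3.1178, so ⟨T⟩ = 3.1178 / 0.91897.
⟨T⟩ = 3.3927.

3.39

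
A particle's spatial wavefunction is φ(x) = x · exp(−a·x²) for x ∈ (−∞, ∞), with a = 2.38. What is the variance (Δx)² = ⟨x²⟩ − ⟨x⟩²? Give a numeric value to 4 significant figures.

0.3151

Compute ⟨x⟩ and ⟨x²⟩ separately, then (Δx)² = ⟨x²⟩ − ⟨x⟩².
Expand each integrand as polynomial × e^(−2ax²) and use ∫x^(2j)·e^(−2ax²) dx = (2j−1)!!/(4a)^j · √(π/(2a)), odd powers → 0; here √(π/(2a)) = 0.81240.
Normalization: ∫|φ|² dx = 0.085336.
⟨x⟩ = 0.0000 and ⟨x²⟩ = 0.31513.
(Δx)² = 0.31513 − (0.0000)² = 0.31513.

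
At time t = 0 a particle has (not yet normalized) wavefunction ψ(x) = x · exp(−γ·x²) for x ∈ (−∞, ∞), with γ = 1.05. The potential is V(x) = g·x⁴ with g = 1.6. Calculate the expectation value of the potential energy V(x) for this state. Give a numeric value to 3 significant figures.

⟨V⟩ = ∫ V(x)·|ψ|² dx / ∫|ψ|² dx.
Expand each integrand as polynomial × e^(−2γx²) and use ∫x^(2j)·e^(−2γx²) dx = (2j−1)!!/(4γ)^j · √(π/(2γ)), odd powers → 0; here √(π/(2γ)) = 1.2231.
State is unnormalized: ∫|ψ|² dx = 0.29122, and ∫ψ*·V(x)·ψ dx = 0.39621, so ⟨V⟩ = 0.39621 / 0.29122.
⟨V⟩ = 1.3605.

1.36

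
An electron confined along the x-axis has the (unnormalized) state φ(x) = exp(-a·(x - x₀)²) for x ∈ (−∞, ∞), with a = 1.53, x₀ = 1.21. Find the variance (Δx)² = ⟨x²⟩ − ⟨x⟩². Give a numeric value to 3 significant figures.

0.163

Compute ⟨x⟩ and ⟨x²⟩ separately, then (Δx)² = ⟨x²⟩ − ⟨x⟩².
Gaussian moments (u = x − x₀): ∫u^(2j)·e^(−2au²) du = (2j−1)!!/(4a)^j · √(π/(2a)), odd powers integrate to 0; here √(π/(2a)) = 1.0132.
Normalization: ∫|φ|² dx = 1.0132.
⟨x⟩ = 1.2100 and ⟨x²⟩ = 1.6275.
(Δx)² = 1.6275 − (1.2100)² = 0.16340.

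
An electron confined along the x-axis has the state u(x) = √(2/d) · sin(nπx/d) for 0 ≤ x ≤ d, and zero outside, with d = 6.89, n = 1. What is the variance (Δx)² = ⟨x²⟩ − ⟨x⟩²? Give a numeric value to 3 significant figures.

1.55

Compute ⟨x⟩ and ⟨x²⟩ separately, then (Δx)² = ⟨x²⟩ − ⟨x⟩².
With sin²θ = (1 − cos2θ)/2 on 0 ≤ x ≤ d: ∫sin²(nπx/d) dx = d/2, ∫x·sin²(nπx/d) dx = d²/4, ∫x²·sin²(nπx/d) dx = d³·(1/6 − 1/(4n²π²)); higher powers xᵏ the same way, integrating xᵏ·cos(2nπx/d) by parts.
⟨x⟩ = 3.4450 and ⟨x²⟩ = 13.419.
(Δx)² = 13.419 − (3.4450)² = 1.5510.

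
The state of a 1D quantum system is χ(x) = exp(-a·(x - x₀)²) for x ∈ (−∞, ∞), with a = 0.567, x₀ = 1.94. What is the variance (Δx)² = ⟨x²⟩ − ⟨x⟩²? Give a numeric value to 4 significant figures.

0.4409

Compute ⟨x⟩ and ⟨x²⟩ separately, then (Δx)² = ⟨x²⟩ − ⟨x⟩².
Gaussian moments (u = x − x₀): ∫u^(2j)·e^(−2au²) du = (2j−1)!!/(4a)^j · √(π/(2a)), odd powers integrate to 0; here √(π/(2a)) = 1.6644.
Normalization: ∫|χ|² dx = 1.6644.
⟨x⟩ = 1.9400 and ⟨x²⟩ = 4.2045.
(Δx)² = 4.2045 − (1.9400)² = 0.44092.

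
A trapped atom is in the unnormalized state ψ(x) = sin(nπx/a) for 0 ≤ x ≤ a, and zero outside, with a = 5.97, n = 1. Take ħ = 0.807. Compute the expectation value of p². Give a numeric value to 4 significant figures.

p² ψ = −ħ² d²ψ/dx²; ⟨p²⟩ = −ħ² ∫ ψ*·ψ'' dx / ∫|ψ|² dx.
d/dx sin(nπx/a) = (nπ/a)·cos(nπx/a) and d²/dx² sin(nπx/a) = −(nπ/a)²·sin(nπx/a); on 0 ≤ x ≤ a, ∫sin²(nπx/a) dx = a/2 and ∫sin(nπx/a)·cos(nπx/a) dx = 0.
State is unnormalized: ∫|ψ|² dx = 2.9850, and ∫ψ*·(−ħ² ψ'') dx = 0.53832, so ⟨p²⟩ = 0.53832 / 2.9850.
⟨p²⟩ = 0.18034.

0.1803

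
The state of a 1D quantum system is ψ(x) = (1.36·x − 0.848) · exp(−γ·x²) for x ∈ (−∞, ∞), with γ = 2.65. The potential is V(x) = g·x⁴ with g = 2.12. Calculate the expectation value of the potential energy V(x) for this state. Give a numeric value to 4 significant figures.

⟨V⟩ = ∫ V(x)·|ψ|² dx / ∫|ψ|² dx.
Expand each integrand as polynomial × e^(−2γx²) and use ∫x^(2j)·e^(−2γx²) dx = (2j−1)!!/(4γ)^j · √(π/(2γ)), odd powers → 0; here √(π/(2γ)) = 0.76990.
State is unnormalized: ∫|ψ|² dx = 0.68798, and ∫ψ*·V(x)·ψ dx = 0.069359, so ⟨V⟩ = 0.069359 / 0.68798.
⟨V⟩ = 0.10082.

0.1008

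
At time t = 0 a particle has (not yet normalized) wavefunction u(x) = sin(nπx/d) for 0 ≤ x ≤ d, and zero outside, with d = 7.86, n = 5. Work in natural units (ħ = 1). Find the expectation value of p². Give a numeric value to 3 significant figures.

p² u = −ħ² d²u/dx²; ⟨p²⟩ = −ħ² ∫ u*·u'' dx / ∫|u|² dx.
d/dx sin(nπx/d) = (nπ/d)·cos(nπx/d) and d²/dx² sin(nπx/d) = −(nπ/d)²·sin(nπx/d); on 0 ≤ x ≤ d, ∫sin²(nπx/d) dx = d/2 and ∫sin(nπx/d)·cos(nπx/d) dx = 0.
State is unnormalized: ∫|u|² dx = 3.9300, and ∫u*·(−ħ² u'') dx = 15.696, so ⟨p²⟩ = 15.696 / 3.9300.
⟨p²⟩ = 3.9939.

3.99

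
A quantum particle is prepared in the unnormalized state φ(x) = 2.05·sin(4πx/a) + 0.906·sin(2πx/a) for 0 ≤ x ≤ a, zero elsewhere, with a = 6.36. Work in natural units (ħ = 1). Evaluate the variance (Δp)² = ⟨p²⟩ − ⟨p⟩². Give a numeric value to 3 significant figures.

Compute ⟨p⟩ and ⟨p²⟩ separately; (Δp)² = ⟨p²⟩ − ⟨p⟩².
d²/dx² sin(jπx/a) = −(jπ/a)²·sin(jπx/a); on 0 ≤ x ≤ a, ∫sin²(jπx/a) dx = a/2 and ∫sin(jπx/a)·sin(lπx/a) dx = 0 for j ≠ l, so only diagonal terms survive in ∫|φ|² and ∫φ·φ″; ∫φ·φ′ dx = [φ²/2] between the walls = 0.
Normalization: ∫|φ|² dx = 15.974.
⟨p⟩ = 0.0000 and ⟨p²⟩ = 3.4255.
(Δp)² = 3.4255 − (0.0000)² = 3.4255.

3.43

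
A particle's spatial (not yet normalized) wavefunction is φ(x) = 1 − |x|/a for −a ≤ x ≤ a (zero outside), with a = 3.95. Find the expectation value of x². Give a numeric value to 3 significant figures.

1.56

⟨x²⟩ = ∫ x²·|φ|² dx / ∫|φ|² dx (integrals over the domain).
φ is even, so ∫ over [−a, a] = 2∫₀ᵃ with φ = 1 − x/a there: ∫₀ᵃ (1 − x/a)² dx = a/3, ∫₀ᵃ x²(1 − x/a)² dx = a³/30, ∫₀ᵃ x⁴(1 − x/a)² dx = a⁵/105.
State is unnormalized: ∫|φ|² dx = 2.6333, and ∫φ*·x²·φ dx = 4.1087, so ⟨x²⟩ = 4.1087 / 2.6333.
⟨x²⟩ = 1.5603.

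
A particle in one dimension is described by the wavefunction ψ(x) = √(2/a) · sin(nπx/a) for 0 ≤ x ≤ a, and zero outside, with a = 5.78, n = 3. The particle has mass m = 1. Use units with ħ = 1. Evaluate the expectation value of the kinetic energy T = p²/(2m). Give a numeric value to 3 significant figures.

T = −(ħ²/2m) d²/dx², so ⟨T⟩ = −(ħ²/2m) ∫ ψ*·ψ'' dx; with m = 1.
d/dx sin(nπx/a) = (nπ/a)·cos(nπx/a) and d²/dx² sin(nπx/a) = −(nπ/a)²·sin(nπx/a); on 0 ≤ x ≤ a, ∫sin²(nπx/a) dx = a/2 and ∫sin(nπx/a)·cos(nπx/a) dx = 0.
⟨T⟩ = 1.3294.

1.33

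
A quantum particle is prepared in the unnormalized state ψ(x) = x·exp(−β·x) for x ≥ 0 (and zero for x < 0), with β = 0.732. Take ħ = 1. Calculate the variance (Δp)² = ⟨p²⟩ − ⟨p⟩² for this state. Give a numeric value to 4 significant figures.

0.5358

Compute ⟨p⟩ and ⟨p²⟩ separately; (Δp)² = ⟨p²⟩ − ⟨p⟩².
Differentiate x·exp(−β·x) with the product rule; every integrand then reduces to terms xʲ·e^(−2βx) on [0, ∞), with ∫₀^∞ xʲ·e^(−2βx) dx = j!/(2β)^(j+1).
Normalization: ∫|ψ|² dx = 0.63739.
⟨p⟩ = 0.0000 and ⟨p²⟩ = 0.53582.
(Δp)² = 0.53582 − (0.0000)² = 0.53582.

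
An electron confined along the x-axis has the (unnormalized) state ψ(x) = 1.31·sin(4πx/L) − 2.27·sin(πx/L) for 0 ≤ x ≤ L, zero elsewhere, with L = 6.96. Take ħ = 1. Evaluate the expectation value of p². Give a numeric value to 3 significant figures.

p² ψ = −ħ² d²ψ/dx²; ⟨p²⟩ = −ħ² ∫ ψ*·ψ'' dx / ∫|ψ|² dx.
d²/dx² sin(jπx/L) = −(jπ/L)²·sin(jπx/L); on 0 ≤ x ≤ L, ∫sin²(jπx/L) dx = L/2 and ∫sin(jπx/L)·sin(lπx/L) dx = 0 for j ≠ l, so only diagonal terms survive in ∫|ψ|² and ∫ψ·ψ″; ∫ψ·ψ′ dx = [ψ²/2] between the walls = 0.
State is unnormalized: ∫|ψ|² dx = 23.904, and ∫ψ*·(−ħ² ψ'') dx = 23.122, so ⟨p²⟩ = 23.122 / 23.904.
⟨p²⟩ = 0.96726.

0.967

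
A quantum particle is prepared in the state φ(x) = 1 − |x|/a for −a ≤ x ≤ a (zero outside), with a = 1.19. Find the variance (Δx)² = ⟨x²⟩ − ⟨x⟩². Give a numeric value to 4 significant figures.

Compute ⟨x⟩ and ⟨x²⟩ separately, then (Δx)² = ⟨x²⟩ − ⟨x⟩².
φ is even, so ∫ over [−a, a] = 2∫₀ᵃ with φ = 1 − x/a there: ∫₀ᵃ (1 − x/a)² dx = a/3, ∫₀ᵃ x²(1 − x/a)² dx = a³/30, ∫₀ᵃ x⁴(1 − x/a)² dx = a⁵/105.
Normalization: ∫|φ|² dx = 0.79333.
⟨x⟩ = 0.0000 and ⟨x²⟩ = 0.14161.
(Δx)² = 0.14161 − (0.0000)² = 0.14161.

0.1416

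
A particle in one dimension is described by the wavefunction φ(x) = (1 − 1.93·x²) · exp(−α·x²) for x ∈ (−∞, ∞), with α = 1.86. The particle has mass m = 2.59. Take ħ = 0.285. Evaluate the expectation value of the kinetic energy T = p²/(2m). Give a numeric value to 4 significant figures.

0.08496

T = −(ħ²/2m) d²/dx², so ⟨T⟩ = −(ħ²/2m) ∫ φ*·φ'' dx / ∫|φ|² dx; with m = 2.59.
Expand each integrand as polynomial × e^(−2αx²) and use ∫x^(2j)·e^(−2αx²) dx = (2j−1)!!/(4α)^j · √(π/(2α)), odd powers → 0; here √(π/(2α)) = 0.91897. Differentiate with the product rule, d/dx e^(−αx²) = −2αx·e^(−αx²).
State is unnormalized: ∫|φ|² dx = 0.62772, and ∫φ*·(−ħ²/2m · φ'') dx = 0.053334, so ⟨T⟩ = 0.053334 / 0.62772.
⟨T⟩ = 0.084964.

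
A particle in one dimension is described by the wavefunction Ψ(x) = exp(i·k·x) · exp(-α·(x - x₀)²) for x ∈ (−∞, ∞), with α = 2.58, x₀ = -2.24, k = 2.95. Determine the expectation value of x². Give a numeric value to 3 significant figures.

5.11

⟨x²⟩ = ∫ x²·|Ψ|² dx / ∫|Ψ|² dx (integrals over the domain).
Gaussian moments (u = x − x₀): ∫u^(2j)·e^(−2αu²) du = (2j−1)!!/(4α)^j · √(π/(2α)), odd powers integrate to 0; here √(π/(2α)) = 0.78028.
State is unnormalized: ∫|Ψ|² dx = 0.78028, and ∫Ψ*·x²·Ψ dx = 3.9907, so ⟨x²⟩ = 3.9907 / 0.78028.
⟨x²⟩ = 5.1145.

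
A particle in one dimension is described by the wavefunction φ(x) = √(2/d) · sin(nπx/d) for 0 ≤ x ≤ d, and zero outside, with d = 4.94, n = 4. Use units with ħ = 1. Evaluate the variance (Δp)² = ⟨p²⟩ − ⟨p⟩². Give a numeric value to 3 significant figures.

Compute ⟨p⟩ and ⟨p²⟩ separately; (Δp)² = ⟨p²⟩ − ⟨p⟩².
d/dx sin(nπx/d) = (nπ/d)·cos(nπx/d) and d²/dx² sin(nπx/d) = −(nπ/d)²·sin(nπx/d); on 0 ≤ x ≤ d, ∫sin²(nπx/d) dx = d/2 and ∫sin(nπx/d)·cos(nπx/d) dx = 0.
⟨p⟩ = 0.0000 and ⟨p²⟩ = 6.4709.
(Δp)² = 6.4709 − (0.0000)² = 6.4709.

6.47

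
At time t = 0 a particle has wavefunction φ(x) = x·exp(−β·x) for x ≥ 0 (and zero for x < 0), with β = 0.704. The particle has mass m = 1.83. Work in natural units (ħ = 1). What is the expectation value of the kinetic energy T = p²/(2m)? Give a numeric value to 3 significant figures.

0.135

T = −(ħ²/2m) d²/dx², so ⟨T⟩ = −(ħ²/2m) ∫ φ*·φ'' dx / ∫|φ|² dx; with m = 1.83.
Differentiate x·exp(−β·x) with the product rule; every integrand then reduces to terms xʲ·e^(−2βx) on [0, ∞), with ∫₀^∞ xʲ·e^(−2βx) dx = j!/(2β)^(j+1).
State is unnormalized: ∫|φ|² dx = 0.71651, and ∫φ*·(−ħ²/2m · φ'') dx = 0.097026, so ⟨T⟩ = 0.097026 / 0.71651.
⟨T⟩ = 0.13541.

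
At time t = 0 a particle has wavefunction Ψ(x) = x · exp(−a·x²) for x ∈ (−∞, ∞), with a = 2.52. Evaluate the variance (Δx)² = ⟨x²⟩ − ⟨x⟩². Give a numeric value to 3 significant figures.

0.298

Compute ⟨x⟩ and ⟨x²⟩ separately, then (Δx)² = ⟨x²⟩ − ⟨x⟩².
Expand each integrand as polynomial × e^(−2ax²) and use ∫x^(2j)·e^(−2ax²) dx = (2j−1)!!/(4a)^j · √(π/(2a)), odd powers → 0; here √(π/(2a)) = 0.78951.
Normalization: ∫|Ψ|² dx = 0.078325.
⟨x⟩ = 0.0000 and ⟨x²⟩ = 0.29762.
(Δx)² = 0.29762 − (0.0000)² = 0.29762.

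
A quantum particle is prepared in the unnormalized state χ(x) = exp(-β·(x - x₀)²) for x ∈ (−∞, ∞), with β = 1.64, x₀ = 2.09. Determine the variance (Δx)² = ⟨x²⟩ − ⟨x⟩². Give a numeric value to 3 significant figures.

0.152

Compute ⟨x⟩ and ⟨x²⟩ separately, then (Δx)² = ⟨x²⟩ − ⟨x⟩².
Gaussian moments (u = x − x₀): ∫u^(2j)·e^(−2βu²) du = (2j−1)!!/(4β)^j · √(π/(2β)), odd powers integrate to 0; here √(π/(2β)) = 0.97867.
Normalization: ∫|χ|² dx = 0.97867.
⟨x⟩ = 2.0900 and ⟨x²⟩ = 4.5205.
(Δx)² = 4.5205 − (2.0900)² = 0.15244.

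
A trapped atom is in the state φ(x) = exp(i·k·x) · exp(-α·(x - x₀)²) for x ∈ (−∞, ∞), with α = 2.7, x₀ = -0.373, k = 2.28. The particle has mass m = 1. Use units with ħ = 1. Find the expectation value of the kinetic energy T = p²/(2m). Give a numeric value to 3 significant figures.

T = −(ħ²/2m) d²/dx², so ⟨T⟩ = −(ħ²/2m) ∫ φ*·φ'' dx / ∫|φ|² dx; with m = 1.
Gaussian moments (u = x − x₀): ∫u^(2j)·e^(−2αu²) du = (2j−1)!!/(4α)^j · √(π/(2α)), odd powers integrate to 0; here √(π/(2α)) = 0.76274. Derivatives: φ′ = (ik − 2αu)·φ, φ″ = ((ik − 2αu)² − 2α)·φ; the odd-in-u pieces drop out.
State is unnormalized: ∫|φ|² dx = 0.76274, and ∫φ*·(−ħ²/2m · φ'') dx = 3.0122, so ⟨T⟩ = 3.0122 / 0.76274.
⟨T⟩ = 3.9492.

3.95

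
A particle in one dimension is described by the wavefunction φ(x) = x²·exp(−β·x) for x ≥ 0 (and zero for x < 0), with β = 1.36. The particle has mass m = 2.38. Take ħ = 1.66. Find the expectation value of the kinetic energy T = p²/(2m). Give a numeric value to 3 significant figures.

0.357

T = −(ħ²/2m) d²/dx², so ⟨T⟩ = −(ħ²/2m) ∫ φ*·φ'' dx / ∫|φ|² dx; with m = 2.38.
Differentiate x²·exp(−β·x) with the product rule; every integrand then reduces to terms xʲ·e^(−2βx) on [0, ∞), with ∫₀^∞ xʲ·e^(−2βx) dx = j!/(2β)^(j+1).
State is unnormalized: ∫|φ|² dx = 0.16120, and ∫φ*·(−ħ²/2m · φ'') dx = 0.057535, so ⟨T⟩ = 0.057535 / 0.16120.
⟨T⟩ = 0.35692.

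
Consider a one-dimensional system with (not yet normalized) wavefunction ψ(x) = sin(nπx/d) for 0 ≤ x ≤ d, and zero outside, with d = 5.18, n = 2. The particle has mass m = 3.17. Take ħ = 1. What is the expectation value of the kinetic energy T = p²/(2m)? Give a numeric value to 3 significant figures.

T = −(ħ²/2m) d²/dx², so ⟨T⟩ = −(ħ²/2m) ∫ ψ*·ψ'' dx / ∫|ψ|² dx; with m = 3.17.
d/dx sin(nπx/d) = (nπ/d)·cos(nπx/d) and d²/dx² sin(nπx/d) = −(nπ/d)²·sin(nπx/d); on 0 ≤ x ≤ d, ∫sin²(nπx/d) dx = d/2 and ∫sin(nπx/d)·cos(nπx/d) dx = 0.
State is unnormalized: ∫|ψ|² dx = 2.5900, and ∫ψ*·(−ħ²/2m · ψ'') dx = 0.60105, so ⟨T⟩ = 0.60105 / 2.5900.
⟨T⟩ = 0.23207.

0.232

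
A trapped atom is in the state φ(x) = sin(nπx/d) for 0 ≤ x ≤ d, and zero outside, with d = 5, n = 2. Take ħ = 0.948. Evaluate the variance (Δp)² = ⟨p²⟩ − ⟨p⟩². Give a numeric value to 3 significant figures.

Compute ⟨p⟩ and ⟨p²⟩ separately; (Δp)² = ⟨p²⟩ − ⟨p⟩².
d/dx sin(nπx/d) = (nπ/d)·cos(nπx/d) and d²/dx² sin(nπx/d) = −(nπ/d)²·sin(nπx/d); on 0 ≤ x ≤ d, ∫sin²(nπx/d) dx = d/2 and ∫sin(nπx/d)·cos(nπx/d) dx = 0.
Normalization: ∫|φ|² dx = 2.5000.
⟨p⟩ = 0.0000 and ⟨p²⟩ = 1.4192.
(Δp)² = 1.4192 − (0.0000)² = 1.4192.

1.42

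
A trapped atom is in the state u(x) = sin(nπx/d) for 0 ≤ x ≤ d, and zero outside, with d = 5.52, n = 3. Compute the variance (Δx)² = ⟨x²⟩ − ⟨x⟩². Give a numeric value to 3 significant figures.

2.37

Compute ⟨x⟩ and ⟨x²⟩ separately, then (Δx)² = ⟨x²⟩ − ⟨x⟩².
With sin²θ = (1 − cos2θ)/2 on 0 ≤ x ≤ d: ∫sin²(nπx/d) dx = d/2, ∫x·sin²(nπx/d) dx = d²/4, ∫x²·sin²(nπx/d) dx = d³·(1/6 − 1/(4n²π²)); higher powers xᵏ the same way, integrating xᵏ·cos(2nπx/d) by parts.
Normalization: ∫|u|² dx = 2.7600.
⟨x⟩ = 2.7600 and ⟨x²⟩ = 9.9853.
(Δx)² = 9.9853 − (2.7600)² = 2.3677.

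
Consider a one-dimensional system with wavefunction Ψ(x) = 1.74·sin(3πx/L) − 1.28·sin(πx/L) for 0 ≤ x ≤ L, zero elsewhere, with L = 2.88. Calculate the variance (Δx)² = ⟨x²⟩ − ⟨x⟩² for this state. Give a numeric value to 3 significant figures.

Compute ⟨x⟩ and ⟨x²⟩ separately, then (Δx)² = ⟨x²⟩ − ⟨x⟩².
On 0 ≤ x ≤ L (j ≠ l): ∫sin²(jπx/L) dx = L/2, ∫sin(jπx/L)·sin(lπx/L) dx = 0; diagonal moments ∫x·sin²(jπx/L) dx = L²/4, ∫x²·sin²(jπx/L) dx = L³·(1/6 − 1/(4j²π²)); cross terms ∫x·sin(jπx/L)·sin(lπx/L) dx = 0 for j + l even and −4jlL²/(π²(j² − l²)²) for j + l odd, ∫x²·sin(jπx/L)·sin(lπx/L) dx = (−1)^(j+l)·4jlL³/(π²(j² − l²)²); higher powers the same way via product-to-sum and parts.
Normalization: ∫|Ψ|² dx = 6.7190.
⟨x⟩ = 1.4400 and ⟨x²⟩ = 2.2861.
(Δx)² = 2.2861 − (1.4400)² = 0.21250.

0.213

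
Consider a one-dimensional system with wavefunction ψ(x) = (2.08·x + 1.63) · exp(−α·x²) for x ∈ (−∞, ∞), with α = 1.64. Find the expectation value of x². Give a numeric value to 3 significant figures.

⟨x²⟩ = ∫ x²·|ψ|² dx / ∫|ψ|² dx (integrals over the domain).
Expand each integrand as polynomial × e^(−2αx²) and use ∫x^(2j)·e^(−2αx²) dx = (2j−1)!!/(4α)^j · √(π/(2α)), odd powers → 0; here √(π/(2α)) = 0.97867.
State is unnormalized: ∫|ψ|² dx = 3.2457, and ∫ψ*·x²·ψ dx = 0.69155, so ⟨x²⟩ = 0.69155 / 3.2457.
⟨x²⟩ = 0.21307.

0.213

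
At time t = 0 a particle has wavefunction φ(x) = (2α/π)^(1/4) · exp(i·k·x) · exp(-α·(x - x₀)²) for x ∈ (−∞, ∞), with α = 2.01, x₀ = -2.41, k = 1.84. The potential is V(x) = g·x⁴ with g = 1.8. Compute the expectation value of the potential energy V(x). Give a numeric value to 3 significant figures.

⟨V⟩ = ∫ V(x)·|φ|² dx.
Gaussian moments (u = x − x₀): ∫u^(2j)·e^(−2αu²) du = (2j−1)!!/(4α)^j · √(π/(2α)), odd powers integrate to 0; here √(π/(2α)) = 0.88402.
⟨V⟩ = 68.607.

68.6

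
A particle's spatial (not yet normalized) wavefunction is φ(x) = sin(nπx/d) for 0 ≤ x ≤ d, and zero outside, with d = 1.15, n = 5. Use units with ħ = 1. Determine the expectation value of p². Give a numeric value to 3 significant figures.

187.

p² φ = −ħ² d²φ/dx²; ⟨p²⟩ = −ħ² ∫ φ*·φ'' dx / ∫|φ|² dx.
d/dx sin(nπx/d) = (nπ/d)·cos(nπx/d) and d²/dx² sin(nπx/d) = −(nπ/d)²·sin(nπx/d); on 0 ≤ x ≤ d, ∫sin²(nπx/d) dx = d/2 and ∫sin(nπx/d)·cos(nπx/d) dx = 0.
State is unnormalized: ∫|φ|² dx = 0.57500, and ∫φ*·(−ħ² φ'') dx = 107.28, so ⟨p²⟩ = 107.28 / 0.57500.
⟨p²⟩ = 186.57.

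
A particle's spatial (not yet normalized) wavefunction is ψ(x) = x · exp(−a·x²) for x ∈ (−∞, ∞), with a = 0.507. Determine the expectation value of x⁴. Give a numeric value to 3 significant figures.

3.65

⟨x⁴⟩ = ∫ x⁴·|ψ|² dx / ∫|ψ|² dx (integrals over the domain).
Expand each integrand as polynomial × e^(−2ax²) and use ∫x^(2j)·e^(−2ax²) dx = (2j−1)!!/(4a)^j · √(π/(2a)), odd powers → 0; here √(π/(2a)) = 1.7602.
State is unnormalized: ∫|ψ|² dx = 0.86794, and ∫ψ*·x⁴·ψ dx = 3.1655, so ⟨x⁴⟩ = 3.1655 / 0.86794.
⟨x⁴⟩ = 3.6472.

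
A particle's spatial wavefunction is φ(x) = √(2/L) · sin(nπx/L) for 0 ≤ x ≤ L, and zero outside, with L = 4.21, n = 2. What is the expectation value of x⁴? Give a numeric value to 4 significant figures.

55.17

⟨x⁴⟩ = ∫ x⁴·|φ|² dx (integrals over the domain).
With sin²θ = (1 − cos2θ)/2 on 0 ≤ x ≤ L: ∫sin²(nπx/L) dx = L/2, ∫x·sin²(nπx/L) dx = L²/4, ∫x²·sin²(nπx/L) dx = L³·(1/6 − 1/(4n²π²)); higher powers xᵏ the same way, integrating xᵏ·cos(2nπx/L) by parts.
⟨x⁴⟩ = 55.174.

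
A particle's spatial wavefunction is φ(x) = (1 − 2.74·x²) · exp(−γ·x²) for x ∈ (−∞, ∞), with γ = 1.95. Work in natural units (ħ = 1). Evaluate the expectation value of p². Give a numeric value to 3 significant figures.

7.50

p² φ = −ħ² d²φ/dx²; ⟨p²⟩ = −ħ² ∫ φ*·φ'' dx / ∫|φ|² dx.
Expand each integrand as polynomial × e^(−2γx²) and use ∫x^(2j)·e^(−2γx²) dx = (2j−1)!!/(4γ)^j · √(π/(2γ)), odd powers → 0; here √(π/(2γ)) = 0.89752. Differentiate with the product rule, d/dx e^(−γx²) = −2γx·e^(−γx²).
State is unnormalized: ∫|φ|² dx = 0.59921, and ∫φ*·(−ħ² φ'') dx = 4.4915, so ⟨p²⟩ = 4.4915 / 0.59921.
⟨p²⟩ = 7.4957.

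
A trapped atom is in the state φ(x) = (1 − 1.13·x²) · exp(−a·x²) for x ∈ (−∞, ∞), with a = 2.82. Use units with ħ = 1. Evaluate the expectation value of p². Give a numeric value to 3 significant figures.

p² φ = −ħ² d²φ/dx²; ⟨p²⟩ = −ħ² ∫ φ*·φ'' dx / ∫|φ|² dx.
Expand each integrand as polynomial × e^(−2ax²) and use ∫x^(2j)·e^(−2ax²) dx = (2j−1)!!/(4a)^j · √(π/(2a)), odd powers → 0; here √(π/(2a)) = 0.74634. Differentiate with the product rule, d/dx e^(−ax²) = −2ax·e^(−ax²).
State is unnormalized: ∫|φ|² dx = 0.61928, and ∫φ*·(−ħ² φ'') dx = 2.6742, so ⟨p²⟩ = 2.6742 / 0.61928.
⟨p²⟩ = 4.3183.

4.32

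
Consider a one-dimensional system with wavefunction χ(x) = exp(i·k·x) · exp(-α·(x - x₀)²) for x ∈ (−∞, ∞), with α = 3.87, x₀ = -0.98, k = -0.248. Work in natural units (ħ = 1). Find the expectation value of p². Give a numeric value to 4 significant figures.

3.932

p² χ = −ħ² d²χ/dx²; ⟨p²⟩ = −ħ² ∫ χ*·χ'' dx / ∫|χ|² dx.
Gaussian moments (u = x − x₀): ∫u^(2j)·e^(−2αu²) du = (2j−1)!!/(4α)^j · √(π/(2α)), odd powers integrate to 0; here √(π/(2α)) = 0.63710. Derivatives: χ′ = (ik − 2αu)·χ, χ″ = ((ik − 2αu)² − 2α)·χ; the odd-in-u pieces drop out.
State is unnormalized: ∫|χ|² dx = 0.63710, and ∫χ*·(−ħ² χ'') dx = 2.5047, so ⟨p²⟩ = 2.5047 / 0.63710.
⟨p²⟩ = 3.9315.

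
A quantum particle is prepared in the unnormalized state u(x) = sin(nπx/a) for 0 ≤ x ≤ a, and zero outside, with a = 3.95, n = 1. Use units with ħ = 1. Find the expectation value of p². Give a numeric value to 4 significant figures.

p² u = −ħ² d²u/dx²; ⟨p²⟩ = −ħ² ∫ u*·u'' dx / ∫|u|² dx.
d/dx sin(nπx/a) = (nπ/a)·cos(nπx/a) and d²/dx² sin(nπx/a) = −(nπ/a)²·sin(nπx/a); on 0 ≤ x ≤ a, ∫sin²(nπx/a) dx = a/2 and ∫sin(nπx/a)·cos(nπx/a) dx = 0.
State is unnormalized: ∫|u|² dx = 1.9750, and ∫u*·(−ħ² u'') dx = 1.2493, so ⟨p²⟩ = 1.2493 / 1.9750.
⟨p²⟩ = 0.63257.

0.6326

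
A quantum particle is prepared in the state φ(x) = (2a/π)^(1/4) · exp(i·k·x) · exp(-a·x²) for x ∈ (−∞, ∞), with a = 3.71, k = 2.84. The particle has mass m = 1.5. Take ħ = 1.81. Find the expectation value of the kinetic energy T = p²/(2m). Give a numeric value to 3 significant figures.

T = −(ħ²/2m) d²/dx², so ⟨T⟩ = −(ħ²/2m) ∫ φ*·φ'' dx; with m = 1.5.
Gaussian moments: ∫x^(2j)·e^(−2ax²) dx = (2j−1)!!/(4a)^j · √(π/(2a)), odd powers integrate to 0; here √(π/(2a)) = 0.65069. Derivatives: φ′ = (ik − 2ax)·φ, φ″ = ((ik − 2ax)² − 2a)·φ; the odd-in-x pieces drop out.
⟨T⟩ = 12.859.

12.9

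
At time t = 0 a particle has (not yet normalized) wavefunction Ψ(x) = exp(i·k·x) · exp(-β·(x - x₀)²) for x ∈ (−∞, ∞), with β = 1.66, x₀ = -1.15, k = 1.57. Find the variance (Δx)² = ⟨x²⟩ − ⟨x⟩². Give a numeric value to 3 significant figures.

0.151

Compute ⟨x⟩ and ⟨x²⟩ separately, then (Δx)² = ⟨x²⟩ − ⟨x⟩².
Gaussian moments (u = x − x₀): ∫u^(2j)·e^(−2βu²) du = (2j−1)!!/(4β)^j · √(π/(2β)), odd powers integrate to 0; here √(π/(2β)) = 0.97276.
Normalization: ∫|Ψ|² dx = 0.97276.
⟨x⟩ = -1.1500 and ⟨x²⟩ = 1.4731.
(Δx)² = 1.4731 − (-1.1500)² = 0.15060.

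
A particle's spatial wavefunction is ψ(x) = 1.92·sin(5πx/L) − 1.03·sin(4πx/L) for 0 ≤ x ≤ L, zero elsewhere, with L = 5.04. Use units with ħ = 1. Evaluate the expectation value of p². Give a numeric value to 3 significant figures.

8.93

p² ψ = −ħ² d²ψ/dx²; ⟨p²⟩ = −ħ² ∫ ψ*·ψ'' dx / ∫|ψ|² dx.
d²/dx² sin(jπx/L) = −(jπ/L)²·sin(jπx/L); on 0 ≤ x ≤ L, ∫sin²(jπx/L) dx = L/2 and ∫sin(jπx/L)·sin(lπx/L) dx = 0 for j ≠ l, so only diagonal terms survive in ∫|ψ|² and ∫ψ·ψ″; ∫ψ·ψ′ dx = [ψ²/2] between the walls = 0.
State is unnormalized: ∫|ψ|² dx = 11.963, and ∫ψ*·(−ħ² ψ'') dx = 106.86, so ⟨p²⟩ = 106.86 / 11.963.
⟨p²⟩ = 8.9321.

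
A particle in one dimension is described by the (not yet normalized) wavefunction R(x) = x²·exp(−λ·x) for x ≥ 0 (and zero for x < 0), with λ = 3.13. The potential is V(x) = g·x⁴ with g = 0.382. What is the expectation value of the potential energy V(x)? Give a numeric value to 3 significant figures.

⟨V⟩ = ∫ V(x)·|R|² dx / ∫|R|² dx.
Every integrand reduces to terms xʲ·e^(−2λx) on [0, ∞); use ∫₀^∞ xʲ·e^(−2λx) dx = j!/(2λ)^(j+1).
State is unnormalized: ∫|R|² dx = 0.0024965, and ∫R*·V(x)·R dx = 0.0010433, so ⟨V⟩ = 0.0010433 / 0.0024965.
⟨V⟩ = 0.41790.

0.418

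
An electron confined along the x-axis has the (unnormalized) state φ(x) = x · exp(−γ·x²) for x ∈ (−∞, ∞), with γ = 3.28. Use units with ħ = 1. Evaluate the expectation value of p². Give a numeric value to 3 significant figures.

p² φ = −ħ² d²φ/dx²; ⟨p²⟩ = −ħ² ∫ φ*·φ'' dx / ∫|φ|² dx.
Expand each integrand as polynomial × e^(−2γx²) and use ∫x^(2j)·e^(−2γx²) dx = (2j−1)!!/(4γ)^j · √(π/(2γ)), odd powers → 0; here √(π/(2γ)) = 0.69203. Differentiate with the product rule, d/dx e^(−γx²) = −2γx·e^(−γx²).
State is unnormalized: ∫|φ|² dx = 0.052746, and ∫φ*·(−ħ² φ'') dx = 0.51902, so ⟨p²⟩ = 0.51902 / 0.052746.
⟨p²⟩ = 9.8400.

9.84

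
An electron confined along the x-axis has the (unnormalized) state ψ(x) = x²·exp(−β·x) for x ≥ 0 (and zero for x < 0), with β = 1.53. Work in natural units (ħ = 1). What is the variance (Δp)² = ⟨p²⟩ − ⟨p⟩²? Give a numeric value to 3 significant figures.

Compute ⟨p⟩ and ⟨p²⟩ separately; (Δp)² = ⟨p²⟩ − ⟨p⟩².
Differentiate x²·exp(−β·x) with the product rule; every integrand then reduces to terms xʲ·e^(−2βx) on [0, ∞), with ∫₀^∞ xʲ·e^(−2βx) dx = j!/(2β)^(j+1).
Normalization: ∫|ψ|² dx = 0.089455.
⟨p⟩ = 0.0000 and ⟨p²⟩ = 0.78030.
(Δp)² = 0.78030 − (0.0000)² = 0.78030.

0.780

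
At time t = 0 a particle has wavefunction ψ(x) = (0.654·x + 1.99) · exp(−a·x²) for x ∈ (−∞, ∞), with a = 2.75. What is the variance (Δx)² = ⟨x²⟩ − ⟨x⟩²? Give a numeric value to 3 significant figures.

Compute ⟨x⟩ and ⟨x²⟩ separately, then (Δx)² = ⟨x²⟩ − ⟨x⟩².
Expand each integrand as polynomial × e^(−2ax²) and use ∫x^(2j)·e^(−2ax²) dx = (2j−1)!!/(4a)^j · √(π/(2a)), odd powers → 0; here √(π/(2a)) = 0.75578.
Normalization: ∫|ψ|² dx = 3.0223.
⟨x⟩ = 0.059172 and ⟨x²⟩ = 0.092677.
(Δx)² = 0.092677 − (0.059172)² = 0.089176.

0.0892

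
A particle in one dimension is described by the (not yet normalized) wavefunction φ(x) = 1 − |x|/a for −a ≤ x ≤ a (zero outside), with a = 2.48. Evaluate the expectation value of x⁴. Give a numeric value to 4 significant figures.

⟨x⁴⟩ = ∫ x⁴·|φ|² dx / ∫|φ|² dx (integrals over the domain).
φ is even, so ∫ over [−a, a] = 2∫₀ᵃ with φ = 1 − x/a there: ∫₀ᵃ (1 − x/a)² dx = a/3, ∫₀ᵃ x²(1 − x/a)² dx = a³/30, ∫₀ᵃ x⁴(1 − x/a)² dx = a⁵/105.
State is unnormalized: ∫|φ|² dx = 1.6533, and ∫φ*·x⁴·φ dx = 1.7869, so ⟨x⁴⟩ = 1.7869 / 1.6533.
⟨x⁴⟩ = 1.0808.

1.081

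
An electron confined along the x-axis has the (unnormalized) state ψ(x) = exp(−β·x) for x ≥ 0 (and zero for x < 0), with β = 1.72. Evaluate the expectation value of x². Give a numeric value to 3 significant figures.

0.169

⟨x²⟩ = ∫ x²·|ψ|² dx / ∫|ψ|² dx (integrals over the domain).
Every integrand reduces to terms xʲ·e^(−2βx) on [0, ∞); use ∫₀^∞ xʲ·e^(−2βx) dx = j!/(2β)^(j+1).
State is unnormalized: ∫|ψ|² dx = 0.29070, and ∫ψ*·x²·ψ dx = 0.049131, so ⟨x²⟩ = 0.049131 / 0.29070.
⟨x²⟩ = 0.16901.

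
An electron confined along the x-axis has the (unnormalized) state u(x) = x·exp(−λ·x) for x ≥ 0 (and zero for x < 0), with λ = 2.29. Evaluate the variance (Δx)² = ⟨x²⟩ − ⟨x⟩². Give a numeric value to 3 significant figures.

0.143

Compute ⟨x⟩ and ⟨x²⟩ separately, then (Δx)² = ⟨x²⟩ − ⟨x⟩².
Every integrand reduces to terms xʲ·e^(−2λx) on [0, ∞); use ∫₀^∞ xʲ·e^(−2λx) dx = j!/(2λ)^(j+1).
Normalization: ∫|u|² dx = 0.020818.
⟨x⟩ = 0.65502 and ⟨x²⟩ = 0.57207.
(Δx)² = 0.57207 − (0.65502)² = 0.14302.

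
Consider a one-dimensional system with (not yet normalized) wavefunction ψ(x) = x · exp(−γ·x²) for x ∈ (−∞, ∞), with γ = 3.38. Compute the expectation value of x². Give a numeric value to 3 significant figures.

⟨x²⟩ = ∫ x²·|ψ|² dx / ∫|ψ|² dx (integrals over the domain).
Expand each integrand as polynomial × e^(−2γx²) and use ∫x^(2j)·e^(−2γx²) dx = (2j−1)!!/(4γ)^j · √(π/(2γ)), odd powers → 0; here √(π/(2γ)) = 0.68171.
State is unnormalized: ∫|ψ|² dx = 0.050423, and ∫ψ*·x²·ψ dx = 0.011188, so ⟨x²⟩ = 0.011188 / 0.050423.
⟨x²⟩ = 0.22189.

0.222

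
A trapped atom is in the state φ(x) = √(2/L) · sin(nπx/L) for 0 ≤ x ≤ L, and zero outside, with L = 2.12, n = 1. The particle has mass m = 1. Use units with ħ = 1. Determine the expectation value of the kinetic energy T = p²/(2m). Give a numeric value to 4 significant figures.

T = −(ħ²/2m) d²/dx², so ⟨T⟩ = −(ħ²/2m) ∫ φ*·φ'' dx; with m = 1.
d/dx sin(nπx/L) = (nπ/L)·cos(nπx/L) and d²/dx² sin(nπx/L) = −(nπ/L)²·sin(nπx/L); on 0 ≤ x ≤ L, ∫sin²(nπx/L) dx = L/2 and ∫sin(nπx/L)·cos(nπx/L) dx = 0.
⟨T⟩ = 1.0980.

1.098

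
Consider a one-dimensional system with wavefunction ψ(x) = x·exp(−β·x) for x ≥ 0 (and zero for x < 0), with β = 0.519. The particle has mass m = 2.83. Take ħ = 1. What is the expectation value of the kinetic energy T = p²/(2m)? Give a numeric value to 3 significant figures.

T = −(ħ²/2m) d²/dx², so ⟨T⟩ = −(ħ²/2m) ∫ ψ*·ψ'' dx / ∫|ψ|² dx; with m = 2.83.
Differentiate x·exp(−β·x) with the product rule; every integrand then reduces to terms xʲ·e^(−2βx) on [0, ∞), with ∫₀^∞ xʲ·e^(−2βx) dx = j!/(2β)^(j+1).
State is unnormalized: ∫|ψ|² dx = 1.7883, and ∫ψ*·(−ħ²/2m · ψ'') dx = 0.085105, so ⟨T⟩ = 0.085105 / 1.7883.
⟨T⟩ = 0.047590.

0.0476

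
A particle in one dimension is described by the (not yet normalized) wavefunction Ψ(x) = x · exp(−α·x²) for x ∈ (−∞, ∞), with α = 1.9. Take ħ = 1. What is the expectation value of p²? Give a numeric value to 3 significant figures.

p² Ψ = −ħ² d²Ψ/dx²; ⟨p²⟩ = −ħ² ∫ Ψ*·Ψ'' dx / ∫|Ψ|² dx.
Expand each integrand as polynomial × e^(−2αx²) and use ∫x^(2j)·e^(−2αx²) dx = (2j−1)!!/(4α)^j · √(π/(2α)), odd powers → 0; here √(π/(2α)) = 0.90925. Differentiate with the product rule, d/dx e^(−αx²) = −2αx·e^(−αx²).
State is unnormalized: ∫|Ψ|² dx = 0.11964, and ∫Ψ*·(−ħ² Ψ'') dx = 0.68194, so ⟨p²⟩ = 0.68194 / 0.11964.
⟨p²⟩ = 5.7000.

5.70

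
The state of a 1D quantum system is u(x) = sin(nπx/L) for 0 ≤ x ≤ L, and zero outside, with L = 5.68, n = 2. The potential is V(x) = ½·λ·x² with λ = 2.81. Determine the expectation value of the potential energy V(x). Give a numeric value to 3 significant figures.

⟨V⟩ = ∫ V(x)·|u|² dx / ∫|u|² dx.
With sin²θ = (1 − cos2θ)/2 on 0 ≤ x ≤ L: ∫sin²(nπx/L) dx = L/2, ∫x·sin²(nπx/L) dx = L²/4, ∫x²·sin²(nπx/L) dx = L³·(1/6 − 1/(4n²π²)); higher powers xᵏ the same way, integrating xᵏ·cos(2nπx/L) by parts.
State is unnormalized: ∫|u|² dx = 2.8400, and ∫u*·V(x)·u dx = 41.281, so ⟨V⟩ = 41.281 / 2.8400.
⟨V⟩ = 14.535.

14.5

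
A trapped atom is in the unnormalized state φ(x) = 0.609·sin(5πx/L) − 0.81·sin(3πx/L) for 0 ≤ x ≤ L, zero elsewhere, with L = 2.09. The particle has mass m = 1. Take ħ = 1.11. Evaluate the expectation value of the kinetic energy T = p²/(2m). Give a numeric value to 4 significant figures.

T = −(ħ²/2m) d²/dx², so ⟨T⟩ = −(ħ²/2m) ∫ φ*·φ'' dx / ∫|φ|² dx; with m = 1.
d²/dx² sin(jπx/L) = −(jπ/L)²·sin(jπx/L); on 0 ≤ x ≤ L, ∫sin²(jπx/L) dx = L/2 and ∫sin(jπx/L)·sin(lπx/L) dx = 0 for j ≠ l, so only diagonal terms survive in ∫|φ|² and ∫φ·φ″; ∫φ·φ′ dx = [φ²/2] between the walls = 0.
State is unnormalized: ∫|φ|² dx = 1.0732, and ∫φ*·(−ħ²/2m · φ'') dx = 22.076, so ⟨T⟩ = 22.076 / 1.0732.
⟨T⟩ = 20.570.

20.57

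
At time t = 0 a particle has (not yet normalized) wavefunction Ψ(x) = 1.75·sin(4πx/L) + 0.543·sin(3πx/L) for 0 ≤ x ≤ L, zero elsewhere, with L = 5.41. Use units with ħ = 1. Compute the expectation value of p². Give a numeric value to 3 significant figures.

p² Ψ = −ħ² d²Ψ/dx²; ⟨p²⟩ = −ħ² ∫ Ψ*·Ψ'' dx / ∫|Ψ|² dx.
d²/dx² sin(jπx/L) = −(jπ/L)²·sin(jπx/L); on 0 ≤ x ≤ L, ∫sin²(jπx/L) dx = L/2 and ∫sin(jπx/L)·sin(lπx/L) dx = 0 for j ≠ l, so only diagonal terms survive in ∫|Ψ|² and ∫Ψ·Ψ″; ∫Ψ·Ψ′ dx = [Ψ²/2] between the walls = 0.
State is unnormalized: ∫|Ψ|² dx = 9.0816, and ∫Ψ*·(−ħ² Ψ'') dx = 47.117, so ⟨p²⟩ = 47.117 / 9.0816.
⟨p²⟩ = 5.1881.

5.19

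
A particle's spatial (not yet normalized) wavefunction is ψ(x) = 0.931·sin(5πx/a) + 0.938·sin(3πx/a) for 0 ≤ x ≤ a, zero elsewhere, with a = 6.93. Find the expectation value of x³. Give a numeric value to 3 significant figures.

⟨x³⟩ = ∫ x³·|ψ|² dx / ∫|ψ|² dx (integrals over the domain).
On 0 ≤ x ≤ a (j ≠ l): ∫sin²(jπx/a) dx = a/2, ∫sin(jπx/a)·sin(lπx/a) dx = 0; diagonal moments ∫x·sin²(jπx/a) dx = a²/4, ∫x²·sin²(jπx/a) dx = a³·(1/6 − 1/(4j²π²)); cross terms ∫x·sin(jπx/a)·sin(lπx/a) dx = 0 for j + l even and −4jla²/(π²(j² − l²)²) for j + l odd, ∫x²·sin(jπx/a)·sin(lπx/a) dx = (−1)^(j+l)·4jla³/(π²(j² − l²)²); higher powers the same way via product-to-sum and parts.
State is unnormalized: ∫|ψ|² dx = 6.0520, and ∫ψ*·x³·ψ dx = 635.43, so ⟨x³⟩ = 635.43 / 6.0520.
⟨x³⟩ = 104.99.

105.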